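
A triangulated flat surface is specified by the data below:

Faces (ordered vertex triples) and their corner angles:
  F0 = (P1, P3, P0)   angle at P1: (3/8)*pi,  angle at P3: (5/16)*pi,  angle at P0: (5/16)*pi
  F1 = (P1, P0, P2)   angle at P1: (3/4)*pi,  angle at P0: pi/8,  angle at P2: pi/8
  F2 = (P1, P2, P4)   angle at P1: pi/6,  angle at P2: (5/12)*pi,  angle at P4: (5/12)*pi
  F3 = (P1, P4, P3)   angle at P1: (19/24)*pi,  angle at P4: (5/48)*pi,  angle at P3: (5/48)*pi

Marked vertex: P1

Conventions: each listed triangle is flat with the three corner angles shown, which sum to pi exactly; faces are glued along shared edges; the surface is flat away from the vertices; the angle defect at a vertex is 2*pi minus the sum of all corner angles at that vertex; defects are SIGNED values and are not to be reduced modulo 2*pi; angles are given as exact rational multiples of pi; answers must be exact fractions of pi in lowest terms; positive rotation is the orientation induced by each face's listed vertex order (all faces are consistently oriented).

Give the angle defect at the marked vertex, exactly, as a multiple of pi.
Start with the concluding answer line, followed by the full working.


Answer: defect(P1) = -pi/12

Sum of corner angles at P1: (25/12)*pi
defect = 2*pi - (25/12)*pi


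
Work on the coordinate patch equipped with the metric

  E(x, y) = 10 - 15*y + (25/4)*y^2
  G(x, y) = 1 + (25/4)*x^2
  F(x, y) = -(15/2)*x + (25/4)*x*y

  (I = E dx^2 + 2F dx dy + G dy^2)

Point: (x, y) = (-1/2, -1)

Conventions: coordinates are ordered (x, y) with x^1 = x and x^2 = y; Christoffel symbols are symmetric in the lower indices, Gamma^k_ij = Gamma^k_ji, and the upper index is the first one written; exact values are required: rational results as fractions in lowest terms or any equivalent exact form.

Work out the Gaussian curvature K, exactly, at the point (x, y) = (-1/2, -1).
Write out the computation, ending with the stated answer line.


E = 125/4, F = 55/8, G = 41/16, EG - F^2 = 525/16 at the point
E_x = 0, E_y = -55/2, F_x = -55/4, F_y = -25/8, G_x = -25/4, G_y = 0
E_yy = 25/2, F_xy = 25/4, G_xx = 25/2
Using the Brioschi determinant formula for K from the metric derivatives:
M1 = [[-E_yy/2 + F_xy - G_xx/2, E_x/2, F_x - E_y/2], [F_y - G_x/2, E, F], [G_y/2, F, G]] = [[-25/4, 0, 0], [0, 125/4, 55/8], [0, 55/8, 41/16]]; det M1 = -13125/64
M2 = [[0, E_y/2, G_x/2], [E_y/2, E, F], [G_x/2, F, G]] = [[0, -55/4, -25/8], [-55/4, 125/4, 55/8], [-25/8, 55/8, 41/16]]; det M2 = -12725/64
det M1 - det M2 = -25/4; K = -25/4 / (525/16)^2 = -64/11025

Answer: K = -64/11025


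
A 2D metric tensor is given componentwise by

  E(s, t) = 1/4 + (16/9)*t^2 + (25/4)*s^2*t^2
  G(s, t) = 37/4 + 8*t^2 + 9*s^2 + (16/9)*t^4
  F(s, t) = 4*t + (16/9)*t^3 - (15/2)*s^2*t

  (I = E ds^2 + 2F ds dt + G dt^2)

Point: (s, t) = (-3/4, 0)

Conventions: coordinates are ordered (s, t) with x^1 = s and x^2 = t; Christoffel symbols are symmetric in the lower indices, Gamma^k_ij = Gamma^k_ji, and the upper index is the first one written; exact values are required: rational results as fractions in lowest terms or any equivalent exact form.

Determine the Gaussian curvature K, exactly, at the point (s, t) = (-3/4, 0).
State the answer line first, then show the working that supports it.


Answer: K = 18467/471969

E = 1/4, F = 0, G = 229/16, EG - F^2 = 229/64 at the point
E_s = 0, E_t = 0, F_s = 0, F_t = -7/32, G_s = -27/2, G_t = 0
E_tt = 3049/288, F_st = 45/4, G_ss = 18
Compute both Brioschi determinants and normalise by (EG - F^2)^2.
M1 = [[-E_tt/2 + F_st - G_ss/2, E_s/2, F_s - E_t/2], [F_t - G_s/2, E, F], [G_t/2, F, G]] = [[-1753/576, 0, 0], [209/32, 1/4, 0], [0, 0, 229/16]]; det M1 = -401437/36864
M2 = [[0, E_t/2, G_s/2], [E_t/2, E, F], [G_s/2, F, G]] = [[0, 0, -27/4], [0, 1/4, 0], [-27/4, 0, 229/16]]; det M2 = -729/64
det M1 - det M2 = 18467/36864; K = 18467/36864 / (229/64)^2 = 18467/471969


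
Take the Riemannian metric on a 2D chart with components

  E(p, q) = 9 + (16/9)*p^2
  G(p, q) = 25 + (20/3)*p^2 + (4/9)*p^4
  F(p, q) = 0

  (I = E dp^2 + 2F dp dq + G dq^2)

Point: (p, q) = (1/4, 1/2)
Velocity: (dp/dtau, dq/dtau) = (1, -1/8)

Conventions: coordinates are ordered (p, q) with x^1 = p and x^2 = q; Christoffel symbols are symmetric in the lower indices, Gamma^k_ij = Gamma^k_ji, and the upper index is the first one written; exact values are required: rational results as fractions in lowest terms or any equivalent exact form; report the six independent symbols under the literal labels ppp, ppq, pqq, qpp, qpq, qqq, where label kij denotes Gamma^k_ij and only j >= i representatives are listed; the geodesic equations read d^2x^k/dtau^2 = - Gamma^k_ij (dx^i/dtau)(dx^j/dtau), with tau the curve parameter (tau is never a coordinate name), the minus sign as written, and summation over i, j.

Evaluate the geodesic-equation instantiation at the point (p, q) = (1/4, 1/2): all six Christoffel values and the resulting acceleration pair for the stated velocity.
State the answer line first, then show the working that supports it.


Answer: Gamma_ppp = 2/41, Gamma_ppq = 0, Gamma_pqq = -121/656, Gamma_qpp = 0, Gamma_qpq = 8/121, Gamma_qqq = 0; accelerations (d^2p/dtau^2, d^2q/dtau^2) = (-47/1024, 2/121)

E = 82/9, F = 0, G = 14641/576 at the point
E_p = 8/9, E_q = 0, F_p = 0, F_q = 0, G_p = 121/36, G_q = 0
EG - F^2 = 600281/2592;  g^inv = (2592/600281) * [[14641/576, 0], [0, 82/9]]
first-kind symbols [ij,l] = (1/2)(d_i g_jl + d_j g_il - d_l g_ij): [pp,p] = E_p/2 = 4/9, [pp,q] = F_p - E_q/2 = 0, [pq,p] = E_q/2 = 0, [pq,q] = G_p/2 = 121/72, [qq,p] = F_q - G_p/2 = -121/72, [qq,q] = G_q/2 = 0
Gamma^p_ij = (G*[ij,p] - F*[ij,q])/(EG - F^2), Gamma^q_ij = (E*[ij,q] - F*[ij,p])/(EG - F^2)
Gamma_ppp = 2/41, Gamma_ppq = 0, Gamma_pqq = -121/656, Gamma_qpp = 0, Gamma_qpq = 8/121, Gamma_qqq = 0
d^2p/dtau^2 = -(Gamma_ppp*(1)^2 + 2*Gamma_ppq*(1)*(-1/8) + Gamma_pqq*(-1/8)^2) = -47/1024
d^2q/dtau^2 = -(Gamma_qpp*(1)^2 + 2*Gamma_qpq*(1)*(-1/8) + Gamma_qqq*(-1/8)^2) = 2/121


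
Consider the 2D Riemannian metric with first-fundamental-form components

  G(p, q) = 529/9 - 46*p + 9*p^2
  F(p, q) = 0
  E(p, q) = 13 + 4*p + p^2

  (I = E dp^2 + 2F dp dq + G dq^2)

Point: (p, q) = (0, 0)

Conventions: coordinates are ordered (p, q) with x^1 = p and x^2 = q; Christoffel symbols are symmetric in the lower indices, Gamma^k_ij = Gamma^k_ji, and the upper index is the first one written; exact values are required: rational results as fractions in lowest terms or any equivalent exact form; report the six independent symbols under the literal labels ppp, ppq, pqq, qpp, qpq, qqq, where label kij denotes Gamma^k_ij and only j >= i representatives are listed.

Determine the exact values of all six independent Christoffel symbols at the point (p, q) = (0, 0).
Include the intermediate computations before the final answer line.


E = 13, F = 0, G = 529/9 at the point
E_p = 4, E_q = 0, F_p = 0, F_q = 0, G_p = -46, G_q = 0
EG - F^2 = 6877/9;  g^inv = (9/6877) * [[529/9, 0], [0, 13]]
first-kind symbols [ij,l] = (1/2)(d_i g_jl + d_j g_il - d_l g_ij): [pp,p] = E_p/2 = 2, [pp,q] = F_p - E_q/2 = 0, [pq,p] = E_q/2 = 0, [pq,q] = G_p/2 = -23, [qq,p] = F_q - G_p/2 = 23, [qq,q] = G_q/2 = 0
Gamma^p_ij = (G*[ij,p] - F*[ij,q])/(EG - F^2), Gamma^q_ij = (E*[ij,q] - F*[ij,p])/(EG - F^2)

Answer: Gamma_ppp = 2/13, Gamma_ppq = 0, Gamma_pqq = 23/13, Gamma_qpp = 0, Gamma_qpq = -9/23, Gamma_qqq = 0


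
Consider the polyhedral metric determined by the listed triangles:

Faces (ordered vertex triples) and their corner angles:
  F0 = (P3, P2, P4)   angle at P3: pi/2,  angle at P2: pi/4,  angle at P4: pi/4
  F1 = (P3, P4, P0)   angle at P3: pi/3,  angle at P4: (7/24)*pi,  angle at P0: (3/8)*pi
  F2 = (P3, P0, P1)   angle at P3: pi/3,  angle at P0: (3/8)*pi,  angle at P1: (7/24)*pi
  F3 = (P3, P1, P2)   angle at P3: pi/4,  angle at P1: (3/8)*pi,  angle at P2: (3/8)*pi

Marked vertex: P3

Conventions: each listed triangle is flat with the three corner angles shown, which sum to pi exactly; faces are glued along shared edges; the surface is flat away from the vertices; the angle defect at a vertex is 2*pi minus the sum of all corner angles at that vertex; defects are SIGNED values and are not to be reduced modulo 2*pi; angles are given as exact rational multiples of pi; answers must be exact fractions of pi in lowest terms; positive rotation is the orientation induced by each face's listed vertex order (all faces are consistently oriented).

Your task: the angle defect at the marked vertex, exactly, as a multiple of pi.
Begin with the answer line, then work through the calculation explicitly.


Answer: defect(P3) = (7/12)*pi

Sum of corner angles at P3: (17/12)*pi
defect = 2*pi - (17/12)*pi


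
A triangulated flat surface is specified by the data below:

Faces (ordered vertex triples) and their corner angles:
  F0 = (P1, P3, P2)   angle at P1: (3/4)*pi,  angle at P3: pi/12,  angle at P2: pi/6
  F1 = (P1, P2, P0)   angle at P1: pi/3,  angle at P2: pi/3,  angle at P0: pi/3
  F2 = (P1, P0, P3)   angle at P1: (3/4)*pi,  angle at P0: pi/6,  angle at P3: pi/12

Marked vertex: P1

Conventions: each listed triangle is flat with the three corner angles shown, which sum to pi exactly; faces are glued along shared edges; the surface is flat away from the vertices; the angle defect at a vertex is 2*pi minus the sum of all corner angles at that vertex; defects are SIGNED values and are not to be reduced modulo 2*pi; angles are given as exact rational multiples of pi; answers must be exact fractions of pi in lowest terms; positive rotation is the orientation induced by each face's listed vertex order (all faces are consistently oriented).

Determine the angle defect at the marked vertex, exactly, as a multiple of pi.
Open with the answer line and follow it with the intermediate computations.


Answer: defect(P1) = pi/6

Sum of corner angles at P1: (11/6)*pi
defect = 2*pi - (11/6)*pi


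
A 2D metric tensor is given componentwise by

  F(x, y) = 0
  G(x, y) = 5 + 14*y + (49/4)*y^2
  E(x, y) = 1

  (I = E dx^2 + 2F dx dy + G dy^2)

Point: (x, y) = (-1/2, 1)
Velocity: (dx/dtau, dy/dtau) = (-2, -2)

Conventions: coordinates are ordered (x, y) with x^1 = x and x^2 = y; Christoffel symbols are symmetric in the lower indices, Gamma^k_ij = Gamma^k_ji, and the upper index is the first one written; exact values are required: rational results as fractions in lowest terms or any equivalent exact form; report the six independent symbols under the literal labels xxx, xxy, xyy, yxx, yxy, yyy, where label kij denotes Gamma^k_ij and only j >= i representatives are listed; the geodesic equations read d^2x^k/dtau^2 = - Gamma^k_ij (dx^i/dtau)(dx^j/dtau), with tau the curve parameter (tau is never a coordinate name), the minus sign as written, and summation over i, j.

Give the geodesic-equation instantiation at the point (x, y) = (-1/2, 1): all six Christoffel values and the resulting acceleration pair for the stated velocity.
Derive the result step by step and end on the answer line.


E = 1, F = 0, G = 125/4 at the point
E_x = 0, E_y = 0, F_x = 0, F_y = 0, G_x = 0, G_y = 77/2
EG - F^2 = 125/4;  g^inv = (4/125) * [[125/4, 0], [0, 1]]
first-kind symbols [ij,l] = (1/2)(d_i g_jl + d_j g_il - d_l g_ij): [xx,x] = E_x/2 = 0, [xx,y] = F_x - E_y/2 = 0, [xy,x] = E_y/2 = 0, [xy,y] = G_x/2 = 0, [yy,x] = F_y - G_x/2 = 0, [yy,y] = G_y/2 = 77/4
Gamma^x_ij = (G*[ij,x] - F*[ij,y])/(EG - F^2), Gamma^y_ij = (E*[ij,y] - F*[ij,x])/(EG - F^2)
Gamma_xxx = 0, Gamma_xxy = 0, Gamma_xyy = 0, Gamma_yxx = 0, Gamma_yxy = 0, Gamma_yyy = 77/125
d^2x/dtau^2 = -(Gamma_xxx*(-2)^2 + 2*Gamma_xxy*(-2)*(-2) + Gamma_xyy*(-2)^2) = 0
d^2y/dtau^2 = -(Gamma_yxx*(-2)^2 + 2*Gamma_yxy*(-2)*(-2) + Gamma_yyy*(-2)^2) = -308/125

Answer: Gamma_xxx = 0, Gamma_xxy = 0, Gamma_xyy = 0, Gamma_yxx = 0, Gamma_yxy = 0, Gamma_yyy = 77/125; accelerations (d^2x/dtau^2, d^2y/dtau^2) = (0, -308/125)


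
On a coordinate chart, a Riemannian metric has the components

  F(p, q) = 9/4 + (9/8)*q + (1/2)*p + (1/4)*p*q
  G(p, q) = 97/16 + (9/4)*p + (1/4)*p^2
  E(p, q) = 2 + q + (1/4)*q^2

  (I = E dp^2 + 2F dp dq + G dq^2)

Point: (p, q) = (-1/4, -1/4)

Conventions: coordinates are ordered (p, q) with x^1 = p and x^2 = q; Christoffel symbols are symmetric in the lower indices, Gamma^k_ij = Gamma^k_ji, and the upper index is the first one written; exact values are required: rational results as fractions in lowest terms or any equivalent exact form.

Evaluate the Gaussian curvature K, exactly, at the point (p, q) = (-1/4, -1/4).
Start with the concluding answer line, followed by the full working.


Answer: K = -256/40401

E = 113/64, F = 119/64, G = 353/64, EG - F^2 = 201/32 at the point
E_p = 0, E_q = 7/8, F_p = 7/16, F_q = 17/16, G_p = 17/8, G_q = 0
E_qq = 1/2, F_pq = 1/4, G_pp = 1/2
Brioschi: K = (det M1 - det M2) / (EG - F^2)^2 with the standard first/second-derivative matrices M1, M2.
M1 = [[-E_qq/2 + F_pq - G_pp/2, E_p/2, F_p - E_q/2], [F_q - G_p/2, E, F], [G_q/2, F, G]] = [[-1/4, 0, 0], [0, 113/64, 119/64], [0, 119/64, 353/64]]; det M1 = -201/128
M2 = [[0, E_q/2, G_p/2], [E_q/2, E, F], [G_p/2, F, G]] = [[0, 7/16, 17/16], [7/16, 113/64, 119/64], [17/16, 119/64, 353/64]]; det M2 = -169/128
det M1 - det M2 = -1/4; K = -1/4 / (201/32)^2 = -256/40401


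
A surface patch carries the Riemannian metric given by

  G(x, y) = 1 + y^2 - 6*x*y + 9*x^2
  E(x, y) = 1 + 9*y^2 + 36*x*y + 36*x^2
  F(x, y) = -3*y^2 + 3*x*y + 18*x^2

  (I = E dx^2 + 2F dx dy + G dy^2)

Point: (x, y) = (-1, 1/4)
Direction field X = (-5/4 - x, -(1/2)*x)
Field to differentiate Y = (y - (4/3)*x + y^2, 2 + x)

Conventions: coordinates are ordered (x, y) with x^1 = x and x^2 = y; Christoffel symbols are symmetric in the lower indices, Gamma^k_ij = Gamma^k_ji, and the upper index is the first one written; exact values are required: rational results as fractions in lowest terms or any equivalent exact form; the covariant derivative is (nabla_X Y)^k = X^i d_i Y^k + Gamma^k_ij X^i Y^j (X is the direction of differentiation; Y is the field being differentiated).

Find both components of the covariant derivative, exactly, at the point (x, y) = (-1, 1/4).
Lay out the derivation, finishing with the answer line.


E = 457/16, F = 273/16, G = 185/16 at the point
E_x = -63, E_y = -63/2, F_x = -141/4, F_y = -9/2, G_x = -39/2, G_y = 13/2
EG - F^2 = 313/8;  g^inv = (8/313) * [[185/16, -273/16], [-273/16, 457/16]]
first-kind symbols [ij,l] = (1/2)(d_i g_jl + d_j g_il - d_l g_ij): [xx,x] = E_x/2 = -63/2, [xx,y] = F_x - E_y/2 = -39/2, [xy,x] = E_y/2 = -63/4, [xy,y] = G_x/2 = -39/4, [yy,x] = F_y - G_x/2 = 21/4, [yy,y] = G_y/2 = 13/4
Gamma^x_ij = (G*[ij,x] - F*[ij,y])/(EG - F^2), Gamma^y_ij = (E*[ij,y] - F*[ij,x])/(EG - F^2)
Gamma_xxx = -252/313, Gamma_xxy = -126/313, Gamma_xyy = 42/313, Gamma_yxx = -156/313, Gamma_yxy = -78/313, Gamma_yyy = 26/313
X = (-1/4, 1/2), Y = (79/48, 1) at the point

Answer: (nabla_X Y)^x = 4699/3756, (nabla_X Y)^y = -183/1252


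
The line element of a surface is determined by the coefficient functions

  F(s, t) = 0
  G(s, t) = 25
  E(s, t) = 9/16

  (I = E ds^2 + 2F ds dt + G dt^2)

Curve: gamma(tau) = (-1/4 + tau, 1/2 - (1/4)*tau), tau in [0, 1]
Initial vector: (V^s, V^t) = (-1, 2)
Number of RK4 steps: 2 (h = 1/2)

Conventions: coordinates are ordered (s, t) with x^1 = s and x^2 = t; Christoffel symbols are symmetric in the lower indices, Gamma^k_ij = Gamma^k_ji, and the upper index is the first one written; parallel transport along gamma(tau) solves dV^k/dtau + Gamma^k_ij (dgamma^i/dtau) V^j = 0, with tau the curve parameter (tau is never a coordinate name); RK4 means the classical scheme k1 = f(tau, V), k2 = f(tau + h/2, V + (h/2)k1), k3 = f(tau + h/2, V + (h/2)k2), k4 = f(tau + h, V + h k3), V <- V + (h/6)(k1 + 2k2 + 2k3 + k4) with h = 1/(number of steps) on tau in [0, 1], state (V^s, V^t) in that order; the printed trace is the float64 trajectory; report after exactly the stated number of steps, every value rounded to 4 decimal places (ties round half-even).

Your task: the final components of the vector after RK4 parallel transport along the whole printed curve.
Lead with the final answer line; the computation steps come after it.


Answer: V^s = -1.0000, V^t = 2.0000

gamma'(tau) = (1, -1/4); f(tau, V)^k = -Gamma^k_ij(gamma(tau)) gamma'^i(tau) V^j; h = 1/2; intermediate values shown to 6 dp
curve data and Christoffel symbols at the stage parameters:
  tau = 0.000000: gamma = (-0.250000, 0.500000), gamma' = (1.000000, -0.250000); Gamma_sss = 0.000000, Gamma_sst = 0.000000, Gamma_stt = 0.000000, Gamma_tss = 0.000000, Gamma_tst = 0.000000, Gamma_ttt = 0.000000
  tau = 0.250000: gamma = (0.000000, 0.437500), gamma' = (1.000000, -0.250000); Gamma_sss = 0.000000, Gamma_sst = 0.000000, Gamma_stt = 0.000000, Gamma_tss = 0.000000, Gamma_tst = 0.000000, Gamma_ttt = 0.000000
  tau = 0.500000: gamma = (0.250000, 0.375000), gamma' = (1.000000, -0.250000); Gamma_sss = 0.000000, Gamma_sst = 0.000000, Gamma_stt = 0.000000, Gamma_tss = 0.000000, Gamma_tst = 0.000000, Gamma_ttt = 0.000000
  tau = 0.750000: gamma = (0.500000, 0.312500), gamma' = (1.000000, -0.250000); Gamma_sss = 0.000000, Gamma_sst = 0.000000, Gamma_stt = 0.000000, Gamma_tss = 0.000000, Gamma_tst = 0.000000, Gamma_ttt = 0.000000
  tau = 1.000000: gamma = (0.750000, 0.250000), gamma' = (1.000000, -0.250000); Gamma_sss = 0.000000, Gamma_sst = 0.000000, Gamma_stt = 0.000000, Gamma_tss = 0.000000, Gamma_tst = 0.000000, Gamma_ttt = 0.000000
step 0: V^s = -1.0000, V^t = 2.0000
step 1: k1 = (0.000000, 0.000000), k2 = (0.000000, 0.000000), k3 = (0.000000, 0.000000), k4 = (0.000000, 0.000000); V <- V + (h/6)(k1 + 2k2 + 2k3 + k4): V^s = -1.0000, V^t = 2.0000
step 2: k1 = (0.000000, 0.000000), k2 = (0.000000, 0.000000), k3 = (0.000000, 0.000000), k4 = (0.000000, 0.000000); V <- V + (h/6)(k1 + 2k2 + 2k3 + k4): V^s = -1.0000, V^t = 2.0000


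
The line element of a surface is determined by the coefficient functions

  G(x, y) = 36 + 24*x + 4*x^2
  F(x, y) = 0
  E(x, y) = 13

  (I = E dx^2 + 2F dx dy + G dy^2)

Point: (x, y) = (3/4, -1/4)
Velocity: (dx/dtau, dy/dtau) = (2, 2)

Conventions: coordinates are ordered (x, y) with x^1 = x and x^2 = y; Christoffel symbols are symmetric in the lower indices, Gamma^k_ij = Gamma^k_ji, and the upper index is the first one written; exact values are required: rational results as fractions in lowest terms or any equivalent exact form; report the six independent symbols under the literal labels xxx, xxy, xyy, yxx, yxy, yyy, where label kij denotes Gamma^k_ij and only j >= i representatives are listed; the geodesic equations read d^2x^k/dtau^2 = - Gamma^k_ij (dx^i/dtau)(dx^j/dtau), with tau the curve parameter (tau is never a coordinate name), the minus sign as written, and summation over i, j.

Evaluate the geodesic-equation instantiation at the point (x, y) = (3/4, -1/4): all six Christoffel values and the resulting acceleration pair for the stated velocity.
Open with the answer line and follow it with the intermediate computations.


Answer: Gamma_xxx = 0, Gamma_xxy = 0, Gamma_xyy = -15/13, Gamma_yxx = 0, Gamma_yxy = 4/15, Gamma_yyy = 0; accelerations (d^2x/dtau^2, d^2y/dtau^2) = (60/13, -32/15)

E = 13, F = 0, G = 225/4 at the point
E_x = 0, E_y = 0, F_x = 0, F_y = 0, G_x = 30, G_y = 0
EG - F^2 = 2925/4;  g^inv = (4/2925) * [[225/4, 0], [0, 13]]
first-kind symbols [ij,l] = (1/2)(d_i g_jl + d_j g_il - d_l g_ij): [xx,x] = E_x/2 = 0, [xx,y] = F_x - E_y/2 = 0, [xy,x] = E_y/2 = 0, [xy,y] = G_x/2 = 15, [yy,x] = F_y - G_x/2 = -15, [yy,y] = G_y/2 = 0
Gamma^x_ij = (G*[ij,x] - F*[ij,y])/(EG - F^2), Gamma^y_ij = (E*[ij,y] - F*[ij,x])/(EG - F^2)
Gamma_xxx = 0, Gamma_xxy = 0, Gamma_xyy = -15/13, Gamma_yxx = 0, Gamma_yxy = 4/15, Gamma_yyy = 0
d^2x/dtau^2 = -(Gamma_xxx*(2)^2 + 2*Gamma_xxy*(2)*(2) + Gamma_xyy*(2)^2) = 60/13
d^2y/dtau^2 = -(Gamma_yxx*(2)^2 + 2*Gamma_yxy*(2)*(2) + Gamma_yyy*(2)^2) = -32/15


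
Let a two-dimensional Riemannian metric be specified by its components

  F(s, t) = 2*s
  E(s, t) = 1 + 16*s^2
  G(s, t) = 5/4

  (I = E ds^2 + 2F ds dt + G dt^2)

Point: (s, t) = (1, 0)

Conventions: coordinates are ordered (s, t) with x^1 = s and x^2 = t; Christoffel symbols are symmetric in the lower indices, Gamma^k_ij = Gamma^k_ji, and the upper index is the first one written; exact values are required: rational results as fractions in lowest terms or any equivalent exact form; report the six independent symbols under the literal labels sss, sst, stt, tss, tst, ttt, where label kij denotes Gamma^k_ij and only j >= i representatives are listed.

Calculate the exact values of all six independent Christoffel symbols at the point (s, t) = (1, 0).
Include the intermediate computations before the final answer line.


E = 17, F = 2, G = 5/4 at the point
E_s = 32, E_t = 0, F_s = 2, F_t = 0, G_s = 0, G_t = 0
EG - F^2 = 69/4;  g^inv = (4/69) * [[5/4, -2], [-2, 17]]
first-kind symbols [ij,l] = (1/2)(d_i g_jl + d_j g_il - d_l g_ij): [ss,s] = E_s/2 = 16, [ss,t] = F_s - E_t/2 = 2, [st,s] = E_t/2 = 0, [st,t] = G_s/2 = 0, [tt,s] = F_t - G_s/2 = 0, [tt,t] = G_t/2 = 0
Gamma^s_ij = (G*[ij,s] - F*[ij,t])/(EG - F^2), Gamma^t_ij = (E*[ij,t] - F*[ij,s])/(EG - F^2)

Answer: Gamma_sss = 64/69, Gamma_sst = 0, Gamma_stt = 0, Gamma_tss = 8/69, Gamma_tst = 0, Gamma_ttt = 0


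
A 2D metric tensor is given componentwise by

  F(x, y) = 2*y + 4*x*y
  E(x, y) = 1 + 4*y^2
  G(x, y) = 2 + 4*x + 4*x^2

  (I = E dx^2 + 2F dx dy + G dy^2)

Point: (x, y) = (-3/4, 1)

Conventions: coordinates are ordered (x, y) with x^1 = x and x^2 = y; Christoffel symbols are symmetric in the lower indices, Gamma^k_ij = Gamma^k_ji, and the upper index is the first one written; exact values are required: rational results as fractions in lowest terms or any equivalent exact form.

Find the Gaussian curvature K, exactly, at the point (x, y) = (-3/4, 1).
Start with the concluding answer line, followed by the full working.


Answer: K = -64/441

E = 5, F = -1, G = 5/4, EG - F^2 = 21/4 at the point
E_x = 0, E_y = 8, F_x = 4, F_y = -1, G_x = -2, G_y = 0
E_yy = 8, F_xy = 4, G_xx = 8
By Brioschi, K is (det M1 - det M2) divided by (EG - F^2) squared.
M1 = [[-E_yy/2 + F_xy - G_xx/2, E_x/2, F_x - E_y/2], [F_y - G_x/2, E, F], [G_y/2, F, G]] = [[-4, 0, 0], [0, 5, -1], [0, -1, 5/4]]; det M1 = -21
M2 = [[0, E_y/2, G_x/2], [E_y/2, E, F], [G_x/2, F, G]] = [[0, 4, -1], [4, 5, -1], [-1, -1, 5/4]]; det M2 = -17
det M1 - det M2 = -4; K = -4 / (21/4)^2 = -64/441


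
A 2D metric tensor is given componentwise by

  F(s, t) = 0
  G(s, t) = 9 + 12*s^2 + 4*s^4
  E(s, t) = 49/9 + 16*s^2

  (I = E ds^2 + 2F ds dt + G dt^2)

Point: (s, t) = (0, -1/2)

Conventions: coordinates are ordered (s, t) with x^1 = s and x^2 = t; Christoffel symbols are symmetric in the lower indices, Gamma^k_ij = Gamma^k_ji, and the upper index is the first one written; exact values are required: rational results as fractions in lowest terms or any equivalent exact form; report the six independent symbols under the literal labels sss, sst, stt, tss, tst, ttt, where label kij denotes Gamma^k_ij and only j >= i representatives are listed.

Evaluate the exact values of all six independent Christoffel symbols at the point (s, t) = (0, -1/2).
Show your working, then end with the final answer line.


E = 49/9, F = 0, G = 9 at the point
E_s = 0, E_t = 0, F_s = 0, F_t = 0, G_s = 0, G_t = 0
EG - F^2 = 49;  g^inv = (1/49) * [[9, 0], [0, 49/9]]
first-kind symbols [ij,l] = (1/2)(d_i g_jl + d_j g_il - d_l g_ij): [ss,s] = E_s/2 = 0, [ss,t] = F_s - E_t/2 = 0, [st,s] = E_t/2 = 0, [st,t] = G_s/2 = 0, [tt,s] = F_t - G_s/2 = 0, [tt,t] = G_t/2 = 0
Gamma^s_ij = (G*[ij,s] - F*[ij,t])/(EG - F^2), Gamma^t_ij = (E*[ij,t] - F*[ij,s])/(EG - F^2)

Answer: Gamma_sss = 0, Gamma_sst = 0, Gamma_stt = 0, Gamma_tss = 0, Gamma_tst = 0, Gamma_ttt = 0


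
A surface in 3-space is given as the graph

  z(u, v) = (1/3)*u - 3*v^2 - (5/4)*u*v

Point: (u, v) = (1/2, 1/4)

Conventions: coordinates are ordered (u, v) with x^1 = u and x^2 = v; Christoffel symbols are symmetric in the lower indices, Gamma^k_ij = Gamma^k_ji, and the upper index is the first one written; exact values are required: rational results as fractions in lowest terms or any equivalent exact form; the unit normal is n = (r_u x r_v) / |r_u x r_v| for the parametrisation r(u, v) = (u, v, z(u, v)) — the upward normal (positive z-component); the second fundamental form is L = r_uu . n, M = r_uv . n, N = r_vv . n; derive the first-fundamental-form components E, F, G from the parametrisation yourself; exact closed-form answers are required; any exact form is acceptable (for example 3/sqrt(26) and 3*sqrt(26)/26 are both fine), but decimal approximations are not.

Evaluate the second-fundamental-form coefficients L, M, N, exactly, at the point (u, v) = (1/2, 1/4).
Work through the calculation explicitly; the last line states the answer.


z_u = 1/48, z_v = -17/8, z_uu = 0, z_uv = -5/4, z_vv = -6
E = 2305/2304, F = -17/384, G = 353/64; answer radicand W^2 = 12709/2304
unnormalised second-form numerators: l = 0, m = -5/4, n = -6; L = l/sqrt(12709/2304), and similarly M = m/sqrt(W^2), N = n/sqrt(W^2)

Answer: L = 0, M = -60*sqrt(12709)/12709, N = -288*sqrt(12709)/12709


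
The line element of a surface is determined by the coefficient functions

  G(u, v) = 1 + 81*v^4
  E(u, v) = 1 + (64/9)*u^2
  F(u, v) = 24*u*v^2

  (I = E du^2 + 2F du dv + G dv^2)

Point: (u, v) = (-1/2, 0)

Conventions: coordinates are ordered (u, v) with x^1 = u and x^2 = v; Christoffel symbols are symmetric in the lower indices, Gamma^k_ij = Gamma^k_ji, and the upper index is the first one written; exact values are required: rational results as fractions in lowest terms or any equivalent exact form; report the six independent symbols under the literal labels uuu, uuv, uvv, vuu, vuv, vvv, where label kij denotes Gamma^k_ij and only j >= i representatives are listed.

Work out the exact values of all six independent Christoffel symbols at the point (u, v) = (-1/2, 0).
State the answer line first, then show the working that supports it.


Answer: Gamma_uuu = -32/25, Gamma_uuv = 0, Gamma_uvv = 0, Gamma_vuu = 0, Gamma_vuv = 0, Gamma_vvv = 0

E = 25/9, F = 0, G = 1 at the point
E_u = -64/9, E_v = 0, F_u = 0, F_v = 0, G_u = 0, G_v = 0
EG - F^2 = 25/9;  g^inv = (9/25) * [[1, 0], [0, 25/9]]
first-kind symbols [ij,l] = (1/2)(d_i g_jl + d_j g_il - d_l g_ij): [uu,u] = E_u/2 = -32/9, [uu,v] = F_u - E_v/2 = 0, [uv,u] = E_v/2 = 0, [uv,v] = G_u/2 = 0, [vv,u] = F_v - G_u/2 = 0, [vv,v] = G_v/2 = 0
Gamma^u_ij = (G*[ij,u] - F*[ij,v])/(EG - F^2), Gamma^v_ij = (E*[ij,v] - F*[ij,u])/(EG - F^2)


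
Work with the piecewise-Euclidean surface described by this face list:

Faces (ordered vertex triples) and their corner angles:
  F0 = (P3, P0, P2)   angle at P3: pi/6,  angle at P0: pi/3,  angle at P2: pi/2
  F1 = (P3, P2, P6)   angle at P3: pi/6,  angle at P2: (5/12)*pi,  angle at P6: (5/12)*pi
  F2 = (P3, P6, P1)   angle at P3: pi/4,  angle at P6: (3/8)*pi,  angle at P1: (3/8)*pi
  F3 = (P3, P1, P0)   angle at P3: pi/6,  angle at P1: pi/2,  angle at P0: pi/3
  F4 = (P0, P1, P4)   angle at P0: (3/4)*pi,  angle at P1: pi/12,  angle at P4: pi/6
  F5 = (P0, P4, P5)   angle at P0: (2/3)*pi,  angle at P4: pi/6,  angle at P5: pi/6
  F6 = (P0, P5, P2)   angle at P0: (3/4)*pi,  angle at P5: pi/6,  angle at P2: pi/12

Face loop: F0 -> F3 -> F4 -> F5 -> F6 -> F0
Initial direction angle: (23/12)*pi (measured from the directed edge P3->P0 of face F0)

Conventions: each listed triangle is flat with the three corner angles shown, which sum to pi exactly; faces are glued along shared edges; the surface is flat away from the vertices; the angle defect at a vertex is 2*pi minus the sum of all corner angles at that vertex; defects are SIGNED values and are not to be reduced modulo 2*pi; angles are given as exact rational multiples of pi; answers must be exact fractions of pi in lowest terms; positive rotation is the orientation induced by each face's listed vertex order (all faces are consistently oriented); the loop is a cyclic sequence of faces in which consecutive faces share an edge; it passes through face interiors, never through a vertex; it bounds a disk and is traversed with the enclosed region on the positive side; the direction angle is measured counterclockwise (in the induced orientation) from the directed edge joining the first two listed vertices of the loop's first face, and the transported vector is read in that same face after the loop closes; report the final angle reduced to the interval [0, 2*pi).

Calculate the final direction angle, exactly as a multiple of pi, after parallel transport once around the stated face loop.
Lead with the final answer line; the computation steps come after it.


Answer: final direction angle = (13/12)*pi

enclosed vertex P0: corner angles sum to (17/6)*pi, defect = 2*pi - (17/6)*pi = (-5/6)*pi
the rotation equals the total enclosed defect, so the final angle is initial + defects (mod 2*pi)
final angle = (23/12)*pi - (5/6)*pi = (13/12)*pi (mod 2*pi)


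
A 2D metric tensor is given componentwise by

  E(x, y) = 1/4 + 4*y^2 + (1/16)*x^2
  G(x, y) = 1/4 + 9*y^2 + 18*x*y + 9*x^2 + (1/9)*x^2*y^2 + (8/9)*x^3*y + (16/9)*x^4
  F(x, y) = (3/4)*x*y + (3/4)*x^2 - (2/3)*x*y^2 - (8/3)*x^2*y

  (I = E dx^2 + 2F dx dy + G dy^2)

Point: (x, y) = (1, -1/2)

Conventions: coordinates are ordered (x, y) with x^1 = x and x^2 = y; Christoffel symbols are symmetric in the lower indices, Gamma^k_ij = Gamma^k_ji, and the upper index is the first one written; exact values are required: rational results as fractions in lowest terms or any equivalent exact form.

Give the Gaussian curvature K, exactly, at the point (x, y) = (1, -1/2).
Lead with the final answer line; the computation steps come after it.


Answer: K = -24628/3875

E = 21/16, F = 37/24, G = 139/36, EG - F^2 = 775/288 at the point
E_x = 1/8, E_y = -4, F_x = 29/8, F_y = -5/4, G_x = 89/6, G_y = 88/9
E_yy = 8, F_xy = -47/12, G_xx = 661/18
Brioschi: K = (det M1 - det M2) / (EG - F^2)^2 with the standard first/second-derivative matrices M1, M2.
M1 = [[-E_yy/2 + F_xy - G_xx/2, E_x/2, F_x - E_y/2], [F_y - G_x/2, E, F], [G_y/2, F, G]] = [[-473/18, 1/16, 45/8], [-26/3, 21/16, 37/24], [44/9, 37/24, 139/36]]; det M1 = -930011/5184
M2 = [[0, E_y/2, G_x/2], [E_y/2, E, F], [G_x/2, F, G]] = [[0, -2, 89/12], [-2, 21/16, 37/24], [89/12, 37/24, 139/36]]; det M2 = -307301/2304
det M1 - det M2 = -954335/20736; K = -954335/20736 / (775/288)^2 = -24628/3875


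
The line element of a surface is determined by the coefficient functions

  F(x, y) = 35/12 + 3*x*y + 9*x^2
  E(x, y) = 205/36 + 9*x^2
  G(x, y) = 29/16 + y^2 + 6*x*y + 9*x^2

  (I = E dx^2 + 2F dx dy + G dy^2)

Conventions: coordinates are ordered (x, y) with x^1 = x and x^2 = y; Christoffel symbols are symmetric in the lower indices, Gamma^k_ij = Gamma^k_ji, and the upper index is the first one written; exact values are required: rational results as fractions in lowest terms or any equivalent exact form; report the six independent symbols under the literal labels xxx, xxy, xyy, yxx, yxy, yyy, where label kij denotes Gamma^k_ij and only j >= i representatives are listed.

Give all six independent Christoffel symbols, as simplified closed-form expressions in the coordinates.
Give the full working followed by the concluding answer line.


E = 205/36 + 9*x^2; F = 35/12 + 3*x*y + 9*x^2; G = 29/16 + y^2 + 6*x*y + 9*x^2
Gamma^k_ij = (1/2) g^{kl} (d_i g_jl + d_j g_il - d_l g_ij), with g^inv = (1/(EG-F^2)) [[G, -F], [-F, E]]
first partials: E_x = 18*x, E_y = 0, F_x = 3*y + 18*x, F_y = 3*x, G_x = 6*y + 18*x, G_y = 2*y + 6*x
D = EG - F^2 = 1045/576 + (205/36)*y^2 + (50/3)*x*y + (241/16)*x^2
expanded: Gamma^x_xx = (G E_x - 2F F_x + F E_y)/(2D), Gamma^x_xy = (G E_y - F G_x)/(2D), Gamma^x_yy = (2G F_y - G G_x - F G_y)/(2D), Gamma^y_xx = (2E F_x - E E_y - F E_x)/(2D), Gamma^y_xy = (E G_x - F E_y)/(2D), Gamma^y_yy = (E G_y - 2F F_y + F G_x)/(2D); substitute and cancel common factors

Answer: Gamma_xxx = (-46656*x^3 - 15552*x^2*y - 20844*x - 5040*y)/(8676*x^2 + 9600*x*y + 3280*y^2 + 1045), Gamma_xxy = (-46656*x^3 - 31104*x^2*y - 5184*x*y^2 - 15120*x - 5040*y)/(8676*x^2 + 9600*x*y + 3280*y^2 + 1045), Gamma_xyy = (-46656*x^3 - 46656*x^2*y - 15552*x*y^2 - 11304*x - 1728*y^3 - 4812*y)/(8676*x^2 + 9600*x*y + 3280*y^2 + 1045), Gamma_yxx = (46656*x^3 + 43920*x + 9840*y)/(8676*x^2 + 9600*x*y + 3280*y^2 + 1045), Gamma_yxy = (46656*x^3 + 15552*x^2*y + 29520*x + 9840*y)/(8676*x^2 + 9600*x*y + 3280*y^2 + 1045), Gamma_yyy = (46656*x^3 + 31104*x^2*y + 5184*x*y^2 + 19920*x + 8320*y)/(8676*x^2 + 9600*x*y + 3280*y^2 + 1045)


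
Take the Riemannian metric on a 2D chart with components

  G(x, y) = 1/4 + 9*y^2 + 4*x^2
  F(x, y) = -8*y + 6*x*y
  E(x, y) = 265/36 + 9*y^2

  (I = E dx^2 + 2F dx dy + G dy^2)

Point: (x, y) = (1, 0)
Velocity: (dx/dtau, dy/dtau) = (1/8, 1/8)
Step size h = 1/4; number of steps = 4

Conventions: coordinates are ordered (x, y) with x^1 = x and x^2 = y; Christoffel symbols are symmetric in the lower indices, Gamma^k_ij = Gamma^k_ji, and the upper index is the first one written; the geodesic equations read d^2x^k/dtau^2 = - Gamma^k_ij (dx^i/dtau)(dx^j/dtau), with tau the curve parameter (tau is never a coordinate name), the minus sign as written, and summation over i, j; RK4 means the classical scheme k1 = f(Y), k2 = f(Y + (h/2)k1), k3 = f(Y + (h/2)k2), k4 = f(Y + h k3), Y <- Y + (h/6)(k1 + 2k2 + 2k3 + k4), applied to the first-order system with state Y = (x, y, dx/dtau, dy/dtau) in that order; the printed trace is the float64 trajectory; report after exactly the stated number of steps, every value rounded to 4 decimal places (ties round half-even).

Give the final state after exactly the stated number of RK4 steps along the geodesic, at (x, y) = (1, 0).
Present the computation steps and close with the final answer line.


f(Y) = (dx/dtau, dy/dtau, -Gamma^x_ij Y'^i Y'^j, -Gamma^y_ij Y'^i Y'^j) with the Gammas evaluated at the stage position; h = 0.250000; intermediate values shown to 6 dp
step 0: x = 1.0000, y = 0.0000, dx/dtau = 0.1250, dy/dtau = 0.1250
step 1:
  k1: at (x, y) = (1.000000, 0.000000), (dx/dtau, dy/dtau) = (0.125000, 0.125000); Gamma_xxx = 0.000000, Gamma_xxy = 0.000000, Gamma_xyy = -0.815094, Gamma_yxx = 0.000000, Gamma_yxy = 0.941176, Gamma_yyy = 0.000000; k1 = (0.125000, 0.125000, 0.012736, -0.029412)
  k2: at (x, y) = (1.015625, 0.015625), (dx/dtau, dy/dtau) = (0.126592, 0.121324); Gamma_xxx = -0.000043, Gamma_xxy = 0.022852, Gamma_xyy = -0.810499, Gamma_yxx = -0.010707, Gamma_yxy = 0.928054, Gamma_yyy = 0.026606; k2 = (0.126592, 0.121324, 0.011229, -0.028727)
  k3: at (x, y) = (1.015824, 0.015165), (dx/dtau, dy/dtau) = (0.126404, 0.121409); Gamma_xxx = -0.000041, Gamma_xxy = 0.022178, Gamma_xyy = -0.810466, Gamma_yxx = -0.010388, Gamma_yxy = 0.927911, Gamma_yyy = 0.025818; k3 = (0.126404, 0.121409, 0.011266, -0.028695)
  k4: at (x, y) = (1.031601, 0.030352), (dx/dtau, dy/dtau) = (0.127817, 0.117826); Gamma_xxx = -0.000150, Gamma_xxy = 0.043887, Gamma_xyy = -0.805223, Gamma_yxx = -0.020169, Gamma_yxy = 0.914447, Gamma_yyy = 0.050702; k4 = (0.127817, 0.117826, 0.009860, -0.027918)
  Y <- Y + (h/6)(k1 + 2k2 + 2k3 + k4): x = 1.0316, y = 0.0303, dx/dtau = 0.1278, dy/dtau = 0.1178
step 2:
  k1: at (x, y) = (1.031617, 0.030345), (dx/dtau, dy/dtau) = (0.127816, 0.117826); Gamma_xxx = -0.000150, Gamma_xxy = 0.043876, Gamma_xyy = -0.805219, Gamma_yxx = -0.020164, Gamma_yxy = 0.914435, Gamma_yyy = 0.050690; k1 = (0.127816, 0.117826, 0.009860, -0.027917)
  k2: at (x, y) = (1.047594, 0.045074), (dx/dtau, dy/dtau) = (0.129049, 0.114336); Gamma_xxx = -0.000304, Gamma_xxy = 0.064404, Gamma_xyy = -0.799402, Gamma_yxx = -0.029034, Gamma_yxy = 0.900658, Gamma_yyy = 0.073826; k2 = (0.129049, 0.114336, 0.008555, -0.027060)
  k3: at (x, y) = (1.047748, 0.044638), (dx/dtau, dy/dtau) = (0.128885, 0.114444); Gamma_xxx = -0.000298, Gamma_xxy = 0.063778, Gamma_xyy = -0.799414, Gamma_yxx = -0.028747, Gamma_yxy = 0.900588, Gamma_yyy = 0.073104; k3 = (0.128885, 0.114444, 0.008594, -0.027047)
  k4: at (x, y) = (1.063838, 0.058956), (dx/dtau, dy/dtau) = (0.129964, 0.111064); Gamma_xxx = -0.000474, Gamma_xxy = 0.083212, Gamma_xyy = -0.793153, Gamma_yxx = -0.036794, Gamma_yxy = 0.886653, Gamma_yyy = 0.094627; k4 = (0.129964, 0.111064, 0.007390, -0.026142)
  Y <- Y + (h/6)(k1 + 2k2 + 2k3 + k4): x = 1.0639, y = 0.0589, dx/dtau = 0.1300, dy/dtau = 0.1111
step 3:
  k1: at (x, y) = (1.063852, 0.058948), (dx/dtau, dy/dtau) = (0.129964, 0.111065); Gamma_xxx = -0.000474, Gamma_xxy = 0.083199, Gamma_xyy = -0.793151, Gamma_yxx = -0.036787, Gamma_yxy = 0.886644, Gamma_yyy = 0.094612; k1 = (0.129964, 0.111065, 0.007390, -0.026142)
  k2: at (x, y) = (1.080098, 0.072831), (dx/dtau, dy/dtau) = (0.130888, 0.107797); Gamma_xxx = -0.000658, Gamma_xxy = 0.101505, Gamma_xyy = -0.786510, Gamma_yxx = -0.044028, Gamma_yxy = 0.872575, Gamma_yyy = 0.114508; k2 = (0.130888, 0.107797, 0.006286, -0.025199)
  k3: at (x, y) = (1.080213, 0.072422), (dx/dtau, dy/dtau) = (0.130750, 0.107915); Gamma_xxx = -0.000650, Gamma_xxy = 0.100937, Gamma_xyy = -0.786555, Gamma_yxx = -0.043777, Gamma_yxy = 0.872560, Gamma_yyy = 0.113863; k3 = (0.130750, 0.107915, 0.006323, -0.025201)
  k4: at (x, y) = (1.096540, 0.085926), (dx/dtau, dy/dtau) = (0.131544, 0.104764); Gamma_xxx = -0.000827, Gamma_xxy = 0.118227, Gamma_xyy = -0.779633, Gamma_yxx = -0.050308, Gamma_yxy = 0.858477, Gamma_yyy = 0.132297; k4 = (0.131544, 0.104764, 0.005313, -0.024243)
  Y <- Y + (h/6)(k1 + 2k2 + 2k3 + k4): x = 1.0966, y = 0.0859, dx/dtau = 0.1315, dy/dtau = 0.1048
step 4:
  k1: at (x, y) = (1.096552, 0.085916), (dx/dtau, dy/dtau) = (0.131544, 0.104765); Gamma_xxx = -0.000827, Gamma_xxy = 0.118213, Gamma_xyy = -0.779632, Gamma_yxx = -0.050301, Gamma_yxy = 0.858470, Gamma_yyy = 0.132280; k1 = (0.131544, 0.104765, 0.005313, -0.024243)
  k2: at (x, y) = (1.112995, 0.099012), (dx/dtau, dy/dtau) = (0.132208, 0.101735); Gamma_xxx = -0.000986, Gamma_xxy = 0.134460, Gamma_xyy = -0.772481, Gamma_yxx = -0.056140, Gamma_yxy = 0.844391, Gamma_yyy = 0.149245; k2 = (0.132208, 0.101735, 0.004395, -0.023278)
  k3: at (x, y) = (1.113078, 0.098633), (dx/dtau, dy/dtau) = (0.132093, 0.101856); Gamma_xxx = -0.000979, Gamma_xxy = 0.133952, Gamma_xyy = -0.772550, Gamma_yxx = -0.055925, Gamma_yxy = 0.844417, Gamma_yyy = 0.148678; k3 = (0.132093, 0.101856, 0.004427, -0.023289)
  k4: at (x, y) = (1.129575, 0.111380), (dx/dtau, dy/dtau) = (0.132651, 0.098943); Gamma_xxx = -0.001115, Gamma_xxy = 0.149276, Gamma_xyy = -0.765242, Gamma_yxx = -0.061165, Gamma_yxy = 0.830428, Gamma_yyy = 0.164347; k4 = (0.132651, 0.098943, 0.003593, -0.022331)
  Y <- Y + (h/6)(k1 + 2k2 + 2k3 + k4): x = 1.1296, y = 0.1114, dx/dtau = 0.1327, dy/dtau = 0.0989

Answer: x = 1.1296, y = 0.1114, dx/dtau = 0.1327, dy/dtau = 0.0989


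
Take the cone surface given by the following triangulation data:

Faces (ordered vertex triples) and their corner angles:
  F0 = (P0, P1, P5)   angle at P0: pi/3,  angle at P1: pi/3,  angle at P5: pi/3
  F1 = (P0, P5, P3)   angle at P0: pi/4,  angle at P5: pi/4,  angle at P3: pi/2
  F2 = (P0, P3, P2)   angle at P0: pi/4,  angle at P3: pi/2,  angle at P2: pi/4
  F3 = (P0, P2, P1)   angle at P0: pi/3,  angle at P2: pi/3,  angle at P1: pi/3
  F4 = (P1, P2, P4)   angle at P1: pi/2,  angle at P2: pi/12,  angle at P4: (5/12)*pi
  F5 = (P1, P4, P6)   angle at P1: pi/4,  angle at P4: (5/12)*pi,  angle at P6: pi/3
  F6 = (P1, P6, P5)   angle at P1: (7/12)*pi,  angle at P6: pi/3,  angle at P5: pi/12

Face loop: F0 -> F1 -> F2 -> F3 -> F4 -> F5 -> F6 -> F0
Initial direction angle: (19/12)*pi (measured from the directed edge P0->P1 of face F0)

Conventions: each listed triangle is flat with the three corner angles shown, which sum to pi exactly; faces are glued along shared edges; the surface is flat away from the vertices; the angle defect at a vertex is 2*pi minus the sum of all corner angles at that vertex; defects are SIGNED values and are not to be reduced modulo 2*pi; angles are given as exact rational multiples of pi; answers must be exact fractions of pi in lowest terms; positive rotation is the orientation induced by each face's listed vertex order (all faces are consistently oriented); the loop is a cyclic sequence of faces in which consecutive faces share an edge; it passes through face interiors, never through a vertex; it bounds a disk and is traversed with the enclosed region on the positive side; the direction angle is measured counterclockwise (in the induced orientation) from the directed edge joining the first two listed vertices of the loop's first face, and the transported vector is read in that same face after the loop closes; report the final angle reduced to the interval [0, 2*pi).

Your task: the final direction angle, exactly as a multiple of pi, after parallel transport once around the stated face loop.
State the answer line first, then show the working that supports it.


Answer: final direction angle = (5/12)*pi

enclosed vertex P0: corner angles sum to (7/6)*pi, defect = 2*pi - (7/6)*pi = (5/6)*pi
enclosed vertex P1: corner angles sum to 2*pi, defect = 2*pi - 2*pi = 0
the final direction is the initial angle plus the enclosed defects, taken mod 2*pi in the induced orientation
final angle = (19/12)*pi + (5/6)*pi = (5/12)*pi (mod 2*pi)
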